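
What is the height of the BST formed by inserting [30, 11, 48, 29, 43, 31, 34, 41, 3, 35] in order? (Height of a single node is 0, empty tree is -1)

Insertion order: [30, 11, 48, 29, 43, 31, 34, 41, 3, 35]
Tree (level-order array): [30, 11, 48, 3, 29, 43, None, None, None, None, None, 31, None, None, 34, None, 41, 35]
Compute height bottom-up (empty subtree = -1):
  height(3) = 1 + max(-1, -1) = 0
  height(29) = 1 + max(-1, -1) = 0
  height(11) = 1 + max(0, 0) = 1
  height(35) = 1 + max(-1, -1) = 0
  height(41) = 1 + max(0, -1) = 1
  height(34) = 1 + max(-1, 1) = 2
  height(31) = 1 + max(-1, 2) = 3
  height(43) = 1 + max(3, -1) = 4
  height(48) = 1 + max(4, -1) = 5
  height(30) = 1 + max(1, 5) = 6
Height = 6


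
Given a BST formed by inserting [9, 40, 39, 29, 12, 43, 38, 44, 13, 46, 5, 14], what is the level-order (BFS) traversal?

Tree insertion order: [9, 40, 39, 29, 12, 43, 38, 44, 13, 46, 5, 14]
Tree (level-order array): [9, 5, 40, None, None, 39, 43, 29, None, None, 44, 12, 38, None, 46, None, 13, None, None, None, None, None, 14]
BFS from the root, enqueuing left then right child of each popped node:
  queue [9] -> pop 9, enqueue [5, 40], visited so far: [9]
  queue [5, 40] -> pop 5, enqueue [none], visited so far: [9, 5]
  queue [40] -> pop 40, enqueue [39, 43], visited so far: [9, 5, 40]
  queue [39, 43] -> pop 39, enqueue [29], visited so far: [9, 5, 40, 39]
  queue [43, 29] -> pop 43, enqueue [44], visited so far: [9, 5, 40, 39, 43]
  queue [29, 44] -> pop 29, enqueue [12, 38], visited so far: [9, 5, 40, 39, 43, 29]
  queue [44, 12, 38] -> pop 44, enqueue [46], visited so far: [9, 5, 40, 39, 43, 29, 44]
  queue [12, 38, 46] -> pop 12, enqueue [13], visited so far: [9, 5, 40, 39, 43, 29, 44, 12]
  queue [38, 46, 13] -> pop 38, enqueue [none], visited so far: [9, 5, 40, 39, 43, 29, 44, 12, 38]
  queue [46, 13] -> pop 46, enqueue [none], visited so far: [9, 5, 40, 39, 43, 29, 44, 12, 38, 46]
  queue [13] -> pop 13, enqueue [14], visited so far: [9, 5, 40, 39, 43, 29, 44, 12, 38, 46, 13]
  queue [14] -> pop 14, enqueue [none], visited so far: [9, 5, 40, 39, 43, 29, 44, 12, 38, 46, 13, 14]
Result: [9, 5, 40, 39, 43, 29, 44, 12, 38, 46, 13, 14]


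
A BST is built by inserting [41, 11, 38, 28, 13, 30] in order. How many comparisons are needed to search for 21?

Search path for 21: 41 -> 11 -> 38 -> 28 -> 13
Found: False
Comparisons: 5


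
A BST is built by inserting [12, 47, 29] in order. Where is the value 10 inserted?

Starting tree (level order): [12, None, 47, 29]
Insertion path: 12
Result: insert 10 as left child of 12
Final tree (level order): [12, 10, 47, None, None, 29]


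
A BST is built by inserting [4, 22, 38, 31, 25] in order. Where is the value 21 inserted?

Starting tree (level order): [4, None, 22, None, 38, 31, None, 25]
Insertion path: 4 -> 22
Result: insert 21 as left child of 22
Final tree (level order): [4, None, 22, 21, 38, None, None, 31, None, 25]


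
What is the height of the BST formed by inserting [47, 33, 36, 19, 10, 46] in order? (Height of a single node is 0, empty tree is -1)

Insertion order: [47, 33, 36, 19, 10, 46]
Tree (level-order array): [47, 33, None, 19, 36, 10, None, None, 46]
Compute height bottom-up (empty subtree = -1):
  height(10) = 1 + max(-1, -1) = 0
  height(19) = 1 + max(0, -1) = 1
  height(46) = 1 + max(-1, -1) = 0
  height(36) = 1 + max(-1, 0) = 1
  height(33) = 1 + max(1, 1) = 2
  height(47) = 1 + max(2, -1) = 3
Height = 3


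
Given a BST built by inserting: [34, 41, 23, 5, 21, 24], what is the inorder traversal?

Tree insertion order: [34, 41, 23, 5, 21, 24]
Tree (level-order array): [34, 23, 41, 5, 24, None, None, None, 21]
Inorder traversal: [5, 21, 23, 24, 34, 41]


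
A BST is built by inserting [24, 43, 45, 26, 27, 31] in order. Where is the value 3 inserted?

Starting tree (level order): [24, None, 43, 26, 45, None, 27, None, None, None, 31]
Insertion path: 24
Result: insert 3 as left child of 24
Final tree (level order): [24, 3, 43, None, None, 26, 45, None, 27, None, None, None, 31]


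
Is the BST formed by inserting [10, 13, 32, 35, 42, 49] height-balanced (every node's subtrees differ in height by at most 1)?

Tree (level-order array): [10, None, 13, None, 32, None, 35, None, 42, None, 49]
Definition: a tree is height-balanced if, at every node, |h(left) - h(right)| <= 1 (empty subtree has height -1).
Bottom-up per-node check:
  node 49: h_left=-1, h_right=-1, diff=0 [OK], height=0
  node 42: h_left=-1, h_right=0, diff=1 [OK], height=1
  node 35: h_left=-1, h_right=1, diff=2 [FAIL (|-1-1|=2 > 1)], height=2
  node 32: h_left=-1, h_right=2, diff=3 [FAIL (|-1-2|=3 > 1)], height=3
  node 13: h_left=-1, h_right=3, diff=4 [FAIL (|-1-3|=4 > 1)], height=4
  node 10: h_left=-1, h_right=4, diff=5 [FAIL (|-1-4|=5 > 1)], height=5
Node 35 violates the condition: |-1 - 1| = 2 > 1.
Result: Not balanced


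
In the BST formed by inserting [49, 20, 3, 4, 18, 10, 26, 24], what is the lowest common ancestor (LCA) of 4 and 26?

Tree insertion order: [49, 20, 3, 4, 18, 10, 26, 24]
Tree (level-order array): [49, 20, None, 3, 26, None, 4, 24, None, None, 18, None, None, 10]
In a BST, the LCA of p=4, q=26 is the first node v on the
root-to-leaf path with p <= v <= q (go left if both < v, right if both > v).
Walk from root:
  at 49: both 4 and 26 < 49, go left
  at 20: 4 <= 20 <= 26, this is the LCA
LCA = 20


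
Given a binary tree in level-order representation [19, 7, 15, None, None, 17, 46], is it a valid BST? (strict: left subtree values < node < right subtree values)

Level-order array: [19, 7, 15, None, None, 17, 46]
Validate using subtree bounds (lo, hi): at each node, require lo < value < hi,
then recurse left with hi=value and right with lo=value.
Preorder trace (stopping at first violation):
  at node 19 with bounds (-inf, +inf): OK
  at node 7 with bounds (-inf, 19): OK
  at node 15 with bounds (19, +inf): VIOLATION
Node 15 violates its bound: not (19 < 15 < +inf).
Result: Not a valid BST


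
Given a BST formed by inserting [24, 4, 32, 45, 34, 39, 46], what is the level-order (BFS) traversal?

Tree insertion order: [24, 4, 32, 45, 34, 39, 46]
Tree (level-order array): [24, 4, 32, None, None, None, 45, 34, 46, None, 39]
BFS from the root, enqueuing left then right child of each popped node:
  queue [24] -> pop 24, enqueue [4, 32], visited so far: [24]
  queue [4, 32] -> pop 4, enqueue [none], visited so far: [24, 4]
  queue [32] -> pop 32, enqueue [45], visited so far: [24, 4, 32]
  queue [45] -> pop 45, enqueue [34, 46], visited so far: [24, 4, 32, 45]
  queue [34, 46] -> pop 34, enqueue [39], visited so far: [24, 4, 32, 45, 34]
  queue [46, 39] -> pop 46, enqueue [none], visited so far: [24, 4, 32, 45, 34, 46]
  queue [39] -> pop 39, enqueue [none], visited so far: [24, 4, 32, 45, 34, 46, 39]
Result: [24, 4, 32, 45, 34, 46, 39]


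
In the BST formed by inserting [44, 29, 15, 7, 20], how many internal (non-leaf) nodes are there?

Tree built from: [44, 29, 15, 7, 20]
Tree (level-order array): [44, 29, None, 15, None, 7, 20]
Rule: An internal node has at least one child.
Per-node child counts:
  node 44: 1 child(ren)
  node 29: 1 child(ren)
  node 15: 2 child(ren)
  node 7: 0 child(ren)
  node 20: 0 child(ren)
Matching nodes: [44, 29, 15]
Count of internal (non-leaf) nodes: 3


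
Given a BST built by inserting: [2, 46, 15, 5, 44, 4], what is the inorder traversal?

Tree insertion order: [2, 46, 15, 5, 44, 4]
Tree (level-order array): [2, None, 46, 15, None, 5, 44, 4]
Inorder traversal: [2, 4, 5, 15, 44, 46]


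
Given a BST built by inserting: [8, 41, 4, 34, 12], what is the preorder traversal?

Tree insertion order: [8, 41, 4, 34, 12]
Tree (level-order array): [8, 4, 41, None, None, 34, None, 12]
Preorder traversal: [8, 4, 41, 34, 12]


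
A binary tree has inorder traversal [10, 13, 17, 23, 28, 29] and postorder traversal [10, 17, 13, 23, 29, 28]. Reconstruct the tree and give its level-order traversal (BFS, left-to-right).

Inorder:   [10, 13, 17, 23, 28, 29]
Postorder: [10, 17, 13, 23, 29, 28]
Algorithm: postorder visits root last, so walk postorder right-to-left;
each value is the root of the current inorder slice — split it at that
value, recurse on the right subtree first, then the left.
Recursive splits:
  root=28; inorder splits into left=[10, 13, 17, 23], right=[29]
  root=29; inorder splits into left=[], right=[]
  root=23; inorder splits into left=[10, 13, 17], right=[]
  root=13; inorder splits into left=[10], right=[17]
  root=17; inorder splits into left=[], right=[]
  root=10; inorder splits into left=[], right=[]
Reconstructed level-order: [28, 23, 29, 13, 10, 17]


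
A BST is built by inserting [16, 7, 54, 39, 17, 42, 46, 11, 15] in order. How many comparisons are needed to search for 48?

Search path for 48: 16 -> 54 -> 39 -> 42 -> 46
Found: False
Comparisons: 5


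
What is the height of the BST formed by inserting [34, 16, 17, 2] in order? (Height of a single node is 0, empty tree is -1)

Insertion order: [34, 16, 17, 2]
Tree (level-order array): [34, 16, None, 2, 17]
Compute height bottom-up (empty subtree = -1):
  height(2) = 1 + max(-1, -1) = 0
  height(17) = 1 + max(-1, -1) = 0
  height(16) = 1 + max(0, 0) = 1
  height(34) = 1 + max(1, -1) = 2
Height = 2


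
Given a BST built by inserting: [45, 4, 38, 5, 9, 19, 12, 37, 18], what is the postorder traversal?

Tree insertion order: [45, 4, 38, 5, 9, 19, 12, 37, 18]
Tree (level-order array): [45, 4, None, None, 38, 5, None, None, 9, None, 19, 12, 37, None, 18]
Postorder traversal: [18, 12, 37, 19, 9, 5, 38, 4, 45]


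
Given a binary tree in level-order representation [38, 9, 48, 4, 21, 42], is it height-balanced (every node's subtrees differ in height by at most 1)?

Tree (level-order array): [38, 9, 48, 4, 21, 42]
Definition: a tree is height-balanced if, at every node, |h(left) - h(right)| <= 1 (empty subtree has height -1).
Bottom-up per-node check:
  node 4: h_left=-1, h_right=-1, diff=0 [OK], height=0
  node 21: h_left=-1, h_right=-1, diff=0 [OK], height=0
  node 9: h_left=0, h_right=0, diff=0 [OK], height=1
  node 42: h_left=-1, h_right=-1, diff=0 [OK], height=0
  node 48: h_left=0, h_right=-1, diff=1 [OK], height=1
  node 38: h_left=1, h_right=1, diff=0 [OK], height=2
All nodes satisfy the balance condition.
Result: Balanced


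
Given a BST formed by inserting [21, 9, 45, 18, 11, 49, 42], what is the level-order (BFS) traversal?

Tree insertion order: [21, 9, 45, 18, 11, 49, 42]
Tree (level-order array): [21, 9, 45, None, 18, 42, 49, 11]
BFS from the root, enqueuing left then right child of each popped node:
  queue [21] -> pop 21, enqueue [9, 45], visited so far: [21]
  queue [9, 45] -> pop 9, enqueue [18], visited so far: [21, 9]
  queue [45, 18] -> pop 45, enqueue [42, 49], visited so far: [21, 9, 45]
  queue [18, 42, 49] -> pop 18, enqueue [11], visited so far: [21, 9, 45, 18]
  queue [42, 49, 11] -> pop 42, enqueue [none], visited so far: [21, 9, 45, 18, 42]
  queue [49, 11] -> pop 49, enqueue [none], visited so far: [21, 9, 45, 18, 42, 49]
  queue [11] -> pop 11, enqueue [none], visited so far: [21, 9, 45, 18, 42, 49, 11]
Result: [21, 9, 45, 18, 42, 49, 11]


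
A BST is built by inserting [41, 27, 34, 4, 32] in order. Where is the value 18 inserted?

Starting tree (level order): [41, 27, None, 4, 34, None, None, 32]
Insertion path: 41 -> 27 -> 4
Result: insert 18 as right child of 4
Final tree (level order): [41, 27, None, 4, 34, None, 18, 32]


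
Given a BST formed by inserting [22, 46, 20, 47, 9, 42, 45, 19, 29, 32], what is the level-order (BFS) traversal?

Tree insertion order: [22, 46, 20, 47, 9, 42, 45, 19, 29, 32]
Tree (level-order array): [22, 20, 46, 9, None, 42, 47, None, 19, 29, 45, None, None, None, None, None, 32]
BFS from the root, enqueuing left then right child of each popped node:
  queue [22] -> pop 22, enqueue [20, 46], visited so far: [22]
  queue [20, 46] -> pop 20, enqueue [9], visited so far: [22, 20]
  queue [46, 9] -> pop 46, enqueue [42, 47], visited so far: [22, 20, 46]
  queue [9, 42, 47] -> pop 9, enqueue [19], visited so far: [22, 20, 46, 9]
  queue [42, 47, 19] -> pop 42, enqueue [29, 45], visited so far: [22, 20, 46, 9, 42]
  queue [47, 19, 29, 45] -> pop 47, enqueue [none], visited so far: [22, 20, 46, 9, 42, 47]
  queue [19, 29, 45] -> pop 19, enqueue [none], visited so far: [22, 20, 46, 9, 42, 47, 19]
  queue [29, 45] -> pop 29, enqueue [32], visited so far: [22, 20, 46, 9, 42, 47, 19, 29]
  queue [45, 32] -> pop 45, enqueue [none], visited so far: [22, 20, 46, 9, 42, 47, 19, 29, 45]
  queue [32] -> pop 32, enqueue [none], visited so far: [22, 20, 46, 9, 42, 47, 19, 29, 45, 32]
Result: [22, 20, 46, 9, 42, 47, 19, 29, 45, 32]


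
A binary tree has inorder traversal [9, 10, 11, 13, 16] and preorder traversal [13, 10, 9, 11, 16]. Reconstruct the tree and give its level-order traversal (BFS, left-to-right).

Inorder:  [9, 10, 11, 13, 16]
Preorder: [13, 10, 9, 11, 16]
Algorithm: preorder visits root first, so consume preorder in order;
for each root, split the current inorder slice at that value into
left-subtree inorder and right-subtree inorder, then recurse.
Recursive splits:
  root=13; inorder splits into left=[9, 10, 11], right=[16]
  root=10; inorder splits into left=[9], right=[11]
  root=9; inorder splits into left=[], right=[]
  root=11; inorder splits into left=[], right=[]
  root=16; inorder splits into left=[], right=[]
Reconstructed level-order: [13, 10, 16, 9, 11]


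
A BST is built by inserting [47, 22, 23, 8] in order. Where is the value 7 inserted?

Starting tree (level order): [47, 22, None, 8, 23]
Insertion path: 47 -> 22 -> 8
Result: insert 7 as left child of 8
Final tree (level order): [47, 22, None, 8, 23, 7]


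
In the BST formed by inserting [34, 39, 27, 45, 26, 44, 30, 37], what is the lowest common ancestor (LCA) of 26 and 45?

Tree insertion order: [34, 39, 27, 45, 26, 44, 30, 37]
Tree (level-order array): [34, 27, 39, 26, 30, 37, 45, None, None, None, None, None, None, 44]
In a BST, the LCA of p=26, q=45 is the first node v on the
root-to-leaf path with p <= v <= q (go left if both < v, right if both > v).
Walk from root:
  at 34: 26 <= 34 <= 45, this is the LCA
LCA = 34


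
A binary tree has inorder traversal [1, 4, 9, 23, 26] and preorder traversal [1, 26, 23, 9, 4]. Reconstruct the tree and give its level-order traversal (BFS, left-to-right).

Inorder:  [1, 4, 9, 23, 26]
Preorder: [1, 26, 23, 9, 4]
Algorithm: preorder visits root first, so consume preorder in order;
for each root, split the current inorder slice at that value into
left-subtree inorder and right-subtree inorder, then recurse.
Recursive splits:
  root=1; inorder splits into left=[], right=[4, 9, 23, 26]
  root=26; inorder splits into left=[4, 9, 23], right=[]
  root=23; inorder splits into left=[4, 9], right=[]
  root=9; inorder splits into left=[4], right=[]
  root=4; inorder splits into left=[], right=[]
Reconstructed level-order: [1, 26, 23, 9, 4]


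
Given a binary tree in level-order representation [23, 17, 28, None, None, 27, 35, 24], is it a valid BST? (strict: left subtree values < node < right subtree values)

Level-order array: [23, 17, 28, None, None, 27, 35, 24]
Validate using subtree bounds (lo, hi): at each node, require lo < value < hi,
then recurse left with hi=value and right with lo=value.
Preorder trace (stopping at first violation):
  at node 23 with bounds (-inf, +inf): OK
  at node 17 with bounds (-inf, 23): OK
  at node 28 with bounds (23, +inf): OK
  at node 27 with bounds (23, 28): OK
  at node 24 with bounds (23, 27): OK
  at node 35 with bounds (28, +inf): OK
No violation found at any node.
Result: Valid BST


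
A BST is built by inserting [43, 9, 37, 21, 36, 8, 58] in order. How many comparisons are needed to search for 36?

Search path for 36: 43 -> 9 -> 37 -> 21 -> 36
Found: True
Comparisons: 5


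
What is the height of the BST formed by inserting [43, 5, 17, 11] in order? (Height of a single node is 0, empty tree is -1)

Insertion order: [43, 5, 17, 11]
Tree (level-order array): [43, 5, None, None, 17, 11]
Compute height bottom-up (empty subtree = -1):
  height(11) = 1 + max(-1, -1) = 0
  height(17) = 1 + max(0, -1) = 1
  height(5) = 1 + max(-1, 1) = 2
  height(43) = 1 + max(2, -1) = 3
Height = 3


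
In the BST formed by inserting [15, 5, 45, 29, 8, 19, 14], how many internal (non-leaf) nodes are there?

Tree built from: [15, 5, 45, 29, 8, 19, 14]
Tree (level-order array): [15, 5, 45, None, 8, 29, None, None, 14, 19]
Rule: An internal node has at least one child.
Per-node child counts:
  node 15: 2 child(ren)
  node 5: 1 child(ren)
  node 8: 1 child(ren)
  node 14: 0 child(ren)
  node 45: 1 child(ren)
  node 29: 1 child(ren)
  node 19: 0 child(ren)
Matching nodes: [15, 5, 8, 45, 29]
Count of internal (non-leaf) nodes: 5


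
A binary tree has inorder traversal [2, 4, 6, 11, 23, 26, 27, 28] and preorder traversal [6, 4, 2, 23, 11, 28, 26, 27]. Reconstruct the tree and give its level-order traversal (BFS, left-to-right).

Inorder:  [2, 4, 6, 11, 23, 26, 27, 28]
Preorder: [6, 4, 2, 23, 11, 28, 26, 27]
Algorithm: preorder visits root first, so consume preorder in order;
for each root, split the current inorder slice at that value into
left-subtree inorder and right-subtree inorder, then recurse.
Recursive splits:
  root=6; inorder splits into left=[2, 4], right=[11, 23, 26, 27, 28]
  root=4; inorder splits into left=[2], right=[]
  root=2; inorder splits into left=[], right=[]
  root=23; inorder splits into left=[11], right=[26, 27, 28]
  root=11; inorder splits into left=[], right=[]
  root=28; inorder splits into left=[26, 27], right=[]
  root=26; inorder splits into left=[], right=[27]
  root=27; inorder splits into left=[], right=[]
Reconstructed level-order: [6, 4, 23, 2, 11, 28, 26, 27]


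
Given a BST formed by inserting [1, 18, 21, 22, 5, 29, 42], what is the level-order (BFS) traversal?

Tree insertion order: [1, 18, 21, 22, 5, 29, 42]
Tree (level-order array): [1, None, 18, 5, 21, None, None, None, 22, None, 29, None, 42]
BFS from the root, enqueuing left then right child of each popped node:
  queue [1] -> pop 1, enqueue [18], visited so far: [1]
  queue [18] -> pop 18, enqueue [5, 21], visited so far: [1, 18]
  queue [5, 21] -> pop 5, enqueue [none], visited so far: [1, 18, 5]
  queue [21] -> pop 21, enqueue [22], visited so far: [1, 18, 5, 21]
  queue [22] -> pop 22, enqueue [29], visited so far: [1, 18, 5, 21, 22]
  queue [29] -> pop 29, enqueue [42], visited so far: [1, 18, 5, 21, 22, 29]
  queue [42] -> pop 42, enqueue [none], visited so far: [1, 18, 5, 21, 22, 29, 42]
Result: [1, 18, 5, 21, 22, 29, 42]


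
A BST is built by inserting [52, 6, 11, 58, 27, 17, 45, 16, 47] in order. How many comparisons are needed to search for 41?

Search path for 41: 52 -> 6 -> 11 -> 27 -> 45
Found: False
Comparisons: 5


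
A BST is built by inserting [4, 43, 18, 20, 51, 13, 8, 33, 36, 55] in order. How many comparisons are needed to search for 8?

Search path for 8: 4 -> 43 -> 18 -> 13 -> 8
Found: True
Comparisons: 5


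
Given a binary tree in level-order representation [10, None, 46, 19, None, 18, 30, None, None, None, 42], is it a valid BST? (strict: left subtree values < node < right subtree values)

Level-order array: [10, None, 46, 19, None, 18, 30, None, None, None, 42]
Validate using subtree bounds (lo, hi): at each node, require lo < value < hi,
then recurse left with hi=value and right with lo=value.
Preorder trace (stopping at first violation):
  at node 10 with bounds (-inf, +inf): OK
  at node 46 with bounds (10, +inf): OK
  at node 19 with bounds (10, 46): OK
  at node 18 with bounds (10, 19): OK
  at node 30 with bounds (19, 46): OK
  at node 42 with bounds (30, 46): OK
No violation found at any node.
Result: Valid BST


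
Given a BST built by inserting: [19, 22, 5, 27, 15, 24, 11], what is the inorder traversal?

Tree insertion order: [19, 22, 5, 27, 15, 24, 11]
Tree (level-order array): [19, 5, 22, None, 15, None, 27, 11, None, 24]
Inorder traversal: [5, 11, 15, 19, 22, 24, 27]


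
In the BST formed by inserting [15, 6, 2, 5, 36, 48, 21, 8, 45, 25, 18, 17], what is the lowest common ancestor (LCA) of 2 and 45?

Tree insertion order: [15, 6, 2, 5, 36, 48, 21, 8, 45, 25, 18, 17]
Tree (level-order array): [15, 6, 36, 2, 8, 21, 48, None, 5, None, None, 18, 25, 45, None, None, None, 17]
In a BST, the LCA of p=2, q=45 is the first node v on the
root-to-leaf path with p <= v <= q (go left if both < v, right if both > v).
Walk from root:
  at 15: 2 <= 15 <= 45, this is the LCA
LCA = 15


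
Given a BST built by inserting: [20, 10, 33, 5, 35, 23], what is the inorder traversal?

Tree insertion order: [20, 10, 33, 5, 35, 23]
Tree (level-order array): [20, 10, 33, 5, None, 23, 35]
Inorder traversal: [5, 10, 20, 23, 33, 35]


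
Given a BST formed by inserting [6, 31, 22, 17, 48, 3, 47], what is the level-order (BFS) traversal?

Tree insertion order: [6, 31, 22, 17, 48, 3, 47]
Tree (level-order array): [6, 3, 31, None, None, 22, 48, 17, None, 47]
BFS from the root, enqueuing left then right child of each popped node:
  queue [6] -> pop 6, enqueue [3, 31], visited so far: [6]
  queue [3, 31] -> pop 3, enqueue [none], visited so far: [6, 3]
  queue [31] -> pop 31, enqueue [22, 48], visited so far: [6, 3, 31]
  queue [22, 48] -> pop 22, enqueue [17], visited so far: [6, 3, 31, 22]
  queue [48, 17] -> pop 48, enqueue [47], visited so far: [6, 3, 31, 22, 48]
  queue [17, 47] -> pop 17, enqueue [none], visited so far: [6, 3, 31, 22, 48, 17]
  queue [47] -> pop 47, enqueue [none], visited so far: [6, 3, 31, 22, 48, 17, 47]
Result: [6, 3, 31, 22, 48, 17, 47]


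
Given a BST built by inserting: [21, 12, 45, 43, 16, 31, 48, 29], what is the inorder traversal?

Tree insertion order: [21, 12, 45, 43, 16, 31, 48, 29]
Tree (level-order array): [21, 12, 45, None, 16, 43, 48, None, None, 31, None, None, None, 29]
Inorder traversal: [12, 16, 21, 29, 31, 43, 45, 48]


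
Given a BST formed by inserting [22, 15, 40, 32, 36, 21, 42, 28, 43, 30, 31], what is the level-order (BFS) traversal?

Tree insertion order: [22, 15, 40, 32, 36, 21, 42, 28, 43, 30, 31]
Tree (level-order array): [22, 15, 40, None, 21, 32, 42, None, None, 28, 36, None, 43, None, 30, None, None, None, None, None, 31]
BFS from the root, enqueuing left then right child of each popped node:
  queue [22] -> pop 22, enqueue [15, 40], visited so far: [22]
  queue [15, 40] -> pop 15, enqueue [21], visited so far: [22, 15]
  queue [40, 21] -> pop 40, enqueue [32, 42], visited so far: [22, 15, 40]
  queue [21, 32, 42] -> pop 21, enqueue [none], visited so far: [22, 15, 40, 21]
  queue [32, 42] -> pop 32, enqueue [28, 36], visited so far: [22, 15, 40, 21, 32]
  queue [42, 28, 36] -> pop 42, enqueue [43], visited so far: [22, 15, 40, 21, 32, 42]
  queue [28, 36, 43] -> pop 28, enqueue [30], visited so far: [22, 15, 40, 21, 32, 42, 28]
  queue [36, 43, 30] -> pop 36, enqueue [none], visited so far: [22, 15, 40, 21, 32, 42, 28, 36]
  queue [43, 30] -> pop 43, enqueue [none], visited so far: [22, 15, 40, 21, 32, 42, 28, 36, 43]
  queue [30] -> pop 30, enqueue [31], visited so far: [22, 15, 40, 21, 32, 42, 28, 36, 43, 30]
  queue [31] -> pop 31, enqueue [none], visited so far: [22, 15, 40, 21, 32, 42, 28, 36, 43, 30, 31]
Result: [22, 15, 40, 21, 32, 42, 28, 36, 43, 30, 31]


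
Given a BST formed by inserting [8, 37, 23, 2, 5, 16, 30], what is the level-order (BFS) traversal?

Tree insertion order: [8, 37, 23, 2, 5, 16, 30]
Tree (level-order array): [8, 2, 37, None, 5, 23, None, None, None, 16, 30]
BFS from the root, enqueuing left then right child of each popped node:
  queue [8] -> pop 8, enqueue [2, 37], visited so far: [8]
  queue [2, 37] -> pop 2, enqueue [5], visited so far: [8, 2]
  queue [37, 5] -> pop 37, enqueue [23], visited so far: [8, 2, 37]
  queue [5, 23] -> pop 5, enqueue [none], visited so far: [8, 2, 37, 5]
  queue [23] -> pop 23, enqueue [16, 30], visited so far: [8, 2, 37, 5, 23]
  queue [16, 30] -> pop 16, enqueue [none], visited so far: [8, 2, 37, 5, 23, 16]
  queue [30] -> pop 30, enqueue [none], visited so far: [8, 2, 37, 5, 23, 16, 30]
Result: [8, 2, 37, 5, 23, 16, 30]


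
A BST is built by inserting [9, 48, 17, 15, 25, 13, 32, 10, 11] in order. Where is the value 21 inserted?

Starting tree (level order): [9, None, 48, 17, None, 15, 25, 13, None, None, 32, 10, None, None, None, None, 11]
Insertion path: 9 -> 48 -> 17 -> 25
Result: insert 21 as left child of 25
Final tree (level order): [9, None, 48, 17, None, 15, 25, 13, None, 21, 32, 10, None, None, None, None, None, None, 11]


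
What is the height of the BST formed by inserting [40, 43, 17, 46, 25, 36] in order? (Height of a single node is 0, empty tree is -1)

Insertion order: [40, 43, 17, 46, 25, 36]
Tree (level-order array): [40, 17, 43, None, 25, None, 46, None, 36]
Compute height bottom-up (empty subtree = -1):
  height(36) = 1 + max(-1, -1) = 0
  height(25) = 1 + max(-1, 0) = 1
  height(17) = 1 + max(-1, 1) = 2
  height(46) = 1 + max(-1, -1) = 0
  height(43) = 1 + max(-1, 0) = 1
  height(40) = 1 + max(2, 1) = 3
Height = 3


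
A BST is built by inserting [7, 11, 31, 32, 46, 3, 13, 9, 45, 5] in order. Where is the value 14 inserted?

Starting tree (level order): [7, 3, 11, None, 5, 9, 31, None, None, None, None, 13, 32, None, None, None, 46, 45]
Insertion path: 7 -> 11 -> 31 -> 13
Result: insert 14 as right child of 13
Final tree (level order): [7, 3, 11, None, 5, 9, 31, None, None, None, None, 13, 32, None, 14, None, 46, None, None, 45]


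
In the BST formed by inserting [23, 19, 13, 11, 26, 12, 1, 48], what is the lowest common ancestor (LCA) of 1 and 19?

Tree insertion order: [23, 19, 13, 11, 26, 12, 1, 48]
Tree (level-order array): [23, 19, 26, 13, None, None, 48, 11, None, None, None, 1, 12]
In a BST, the LCA of p=1, q=19 is the first node v on the
root-to-leaf path with p <= v <= q (go left if both < v, right if both > v).
Walk from root:
  at 23: both 1 and 19 < 23, go left
  at 19: 1 <= 19 <= 19, this is the LCA
LCA = 19


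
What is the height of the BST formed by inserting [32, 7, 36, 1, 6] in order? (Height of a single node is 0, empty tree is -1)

Insertion order: [32, 7, 36, 1, 6]
Tree (level-order array): [32, 7, 36, 1, None, None, None, None, 6]
Compute height bottom-up (empty subtree = -1):
  height(6) = 1 + max(-1, -1) = 0
  height(1) = 1 + max(-1, 0) = 1
  height(7) = 1 + max(1, -1) = 2
  height(36) = 1 + max(-1, -1) = 0
  height(32) = 1 + max(2, 0) = 3
Height = 3


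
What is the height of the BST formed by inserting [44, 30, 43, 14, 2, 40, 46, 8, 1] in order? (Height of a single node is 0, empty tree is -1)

Insertion order: [44, 30, 43, 14, 2, 40, 46, 8, 1]
Tree (level-order array): [44, 30, 46, 14, 43, None, None, 2, None, 40, None, 1, 8]
Compute height bottom-up (empty subtree = -1):
  height(1) = 1 + max(-1, -1) = 0
  height(8) = 1 + max(-1, -1) = 0
  height(2) = 1 + max(0, 0) = 1
  height(14) = 1 + max(1, -1) = 2
  height(40) = 1 + max(-1, -1) = 0
  height(43) = 1 + max(0, -1) = 1
  height(30) = 1 + max(2, 1) = 3
  height(46) = 1 + max(-1, -1) = 0
  height(44) = 1 + max(3, 0) = 4
Height = 4


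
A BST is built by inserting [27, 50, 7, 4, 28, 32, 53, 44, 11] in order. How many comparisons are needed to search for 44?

Search path for 44: 27 -> 50 -> 28 -> 32 -> 44
Found: True
Comparisons: 5


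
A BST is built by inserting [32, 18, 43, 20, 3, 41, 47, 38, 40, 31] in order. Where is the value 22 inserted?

Starting tree (level order): [32, 18, 43, 3, 20, 41, 47, None, None, None, 31, 38, None, None, None, None, None, None, 40]
Insertion path: 32 -> 18 -> 20 -> 31
Result: insert 22 as left child of 31
Final tree (level order): [32, 18, 43, 3, 20, 41, 47, None, None, None, 31, 38, None, None, None, 22, None, None, 40]


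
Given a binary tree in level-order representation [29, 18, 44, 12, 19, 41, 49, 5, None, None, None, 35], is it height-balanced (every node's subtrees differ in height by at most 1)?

Tree (level-order array): [29, 18, 44, 12, 19, 41, 49, 5, None, None, None, 35]
Definition: a tree is height-balanced if, at every node, |h(left) - h(right)| <= 1 (empty subtree has height -1).
Bottom-up per-node check:
  node 5: h_left=-1, h_right=-1, diff=0 [OK], height=0
  node 12: h_left=0, h_right=-1, diff=1 [OK], height=1
  node 19: h_left=-1, h_right=-1, diff=0 [OK], height=0
  node 18: h_left=1, h_right=0, diff=1 [OK], height=2
  node 35: h_left=-1, h_right=-1, diff=0 [OK], height=0
  node 41: h_left=0, h_right=-1, diff=1 [OK], height=1
  node 49: h_left=-1, h_right=-1, diff=0 [OK], height=0
  node 44: h_left=1, h_right=0, diff=1 [OK], height=2
  node 29: h_left=2, h_right=2, diff=0 [OK], height=3
All nodes satisfy the balance condition.
Result: Balanced


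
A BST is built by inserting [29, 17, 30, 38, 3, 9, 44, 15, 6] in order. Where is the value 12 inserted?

Starting tree (level order): [29, 17, 30, 3, None, None, 38, None, 9, None, 44, 6, 15]
Insertion path: 29 -> 17 -> 3 -> 9 -> 15
Result: insert 12 as left child of 15
Final tree (level order): [29, 17, 30, 3, None, None, 38, None, 9, None, 44, 6, 15, None, None, None, None, 12]


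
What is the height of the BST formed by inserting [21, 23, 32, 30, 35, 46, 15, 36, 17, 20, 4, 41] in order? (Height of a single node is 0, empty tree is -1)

Insertion order: [21, 23, 32, 30, 35, 46, 15, 36, 17, 20, 4, 41]
Tree (level-order array): [21, 15, 23, 4, 17, None, 32, None, None, None, 20, 30, 35, None, None, None, None, None, 46, 36, None, None, 41]
Compute height bottom-up (empty subtree = -1):
  height(4) = 1 + max(-1, -1) = 0
  height(20) = 1 + max(-1, -1) = 0
  height(17) = 1 + max(-1, 0) = 1
  height(15) = 1 + max(0, 1) = 2
  height(30) = 1 + max(-1, -1) = 0
  height(41) = 1 + max(-1, -1) = 0
  height(36) = 1 + max(-1, 0) = 1
  height(46) = 1 + max(1, -1) = 2
  height(35) = 1 + max(-1, 2) = 3
  height(32) = 1 + max(0, 3) = 4
  height(23) = 1 + max(-1, 4) = 5
  height(21) = 1 + max(2, 5) = 6
Height = 6


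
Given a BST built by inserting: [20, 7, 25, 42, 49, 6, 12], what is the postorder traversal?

Tree insertion order: [20, 7, 25, 42, 49, 6, 12]
Tree (level-order array): [20, 7, 25, 6, 12, None, 42, None, None, None, None, None, 49]
Postorder traversal: [6, 12, 7, 49, 42, 25, 20]


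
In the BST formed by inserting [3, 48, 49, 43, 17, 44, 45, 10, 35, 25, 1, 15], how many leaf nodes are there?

Tree built from: [3, 48, 49, 43, 17, 44, 45, 10, 35, 25, 1, 15]
Tree (level-order array): [3, 1, 48, None, None, 43, 49, 17, 44, None, None, 10, 35, None, 45, None, 15, 25]
Rule: A leaf has 0 children.
Per-node child counts:
  node 3: 2 child(ren)
  node 1: 0 child(ren)
  node 48: 2 child(ren)
  node 43: 2 child(ren)
  node 17: 2 child(ren)
  node 10: 1 child(ren)
  node 15: 0 child(ren)
  node 35: 1 child(ren)
  node 25: 0 child(ren)
  node 44: 1 child(ren)
  node 45: 0 child(ren)
  node 49: 0 child(ren)
Matching nodes: [1, 15, 25, 45, 49]
Count of leaf nodes: 5


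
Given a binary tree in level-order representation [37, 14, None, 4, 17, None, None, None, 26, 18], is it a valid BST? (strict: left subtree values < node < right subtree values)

Level-order array: [37, 14, None, 4, 17, None, None, None, 26, 18]
Validate using subtree bounds (lo, hi): at each node, require lo < value < hi,
then recurse left with hi=value and right with lo=value.
Preorder trace (stopping at first violation):
  at node 37 with bounds (-inf, +inf): OK
  at node 14 with bounds (-inf, 37): OK
  at node 4 with bounds (-inf, 14): OK
  at node 17 with bounds (14, 37): OK
  at node 26 with bounds (17, 37): OK
  at node 18 with bounds (17, 26): OK
No violation found at any node.
Result: Valid BST


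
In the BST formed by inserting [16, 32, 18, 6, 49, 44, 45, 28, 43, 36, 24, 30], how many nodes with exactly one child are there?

Tree built from: [16, 32, 18, 6, 49, 44, 45, 28, 43, 36, 24, 30]
Tree (level-order array): [16, 6, 32, None, None, 18, 49, None, 28, 44, None, 24, 30, 43, 45, None, None, None, None, 36]
Rule: These are nodes with exactly 1 non-null child.
Per-node child counts:
  node 16: 2 child(ren)
  node 6: 0 child(ren)
  node 32: 2 child(ren)
  node 18: 1 child(ren)
  node 28: 2 child(ren)
  node 24: 0 child(ren)
  node 30: 0 child(ren)
  node 49: 1 child(ren)
  node 44: 2 child(ren)
  node 43: 1 child(ren)
  node 36: 0 child(ren)
  node 45: 0 child(ren)
Matching nodes: [18, 49, 43]
Count of nodes with exactly one child: 3


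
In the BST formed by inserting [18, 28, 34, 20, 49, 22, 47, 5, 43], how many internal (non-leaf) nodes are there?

Tree built from: [18, 28, 34, 20, 49, 22, 47, 5, 43]
Tree (level-order array): [18, 5, 28, None, None, 20, 34, None, 22, None, 49, None, None, 47, None, 43]
Rule: An internal node has at least one child.
Per-node child counts:
  node 18: 2 child(ren)
  node 5: 0 child(ren)
  node 28: 2 child(ren)
  node 20: 1 child(ren)
  node 22: 0 child(ren)
  node 34: 1 child(ren)
  node 49: 1 child(ren)
  node 47: 1 child(ren)
  node 43: 0 child(ren)
Matching nodes: [18, 28, 20, 34, 49, 47]
Count of internal (non-leaf) nodes: 6


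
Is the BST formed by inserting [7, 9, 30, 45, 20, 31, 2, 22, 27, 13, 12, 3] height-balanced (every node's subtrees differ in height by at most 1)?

Tree (level-order array): [7, 2, 9, None, 3, None, 30, None, None, 20, 45, 13, 22, 31, None, 12, None, None, 27]
Definition: a tree is height-balanced if, at every node, |h(left) - h(right)| <= 1 (empty subtree has height -1).
Bottom-up per-node check:
  node 3: h_left=-1, h_right=-1, diff=0 [OK], height=0
  node 2: h_left=-1, h_right=0, diff=1 [OK], height=1
  node 12: h_left=-1, h_right=-1, diff=0 [OK], height=0
  node 13: h_left=0, h_right=-1, diff=1 [OK], height=1
  node 27: h_left=-1, h_right=-1, diff=0 [OK], height=0
  node 22: h_left=-1, h_right=0, diff=1 [OK], height=1
  node 20: h_left=1, h_right=1, diff=0 [OK], height=2
  node 31: h_left=-1, h_right=-1, diff=0 [OK], height=0
  node 45: h_left=0, h_right=-1, diff=1 [OK], height=1
  node 30: h_left=2, h_right=1, diff=1 [OK], height=3
  node 9: h_left=-1, h_right=3, diff=4 [FAIL (|-1-3|=4 > 1)], height=4
  node 7: h_left=1, h_right=4, diff=3 [FAIL (|1-4|=3 > 1)], height=5
Node 9 violates the condition: |-1 - 3| = 4 > 1.
Result: Not balanced


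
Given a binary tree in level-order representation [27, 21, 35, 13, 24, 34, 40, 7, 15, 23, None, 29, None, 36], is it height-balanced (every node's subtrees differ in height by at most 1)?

Tree (level-order array): [27, 21, 35, 13, 24, 34, 40, 7, 15, 23, None, 29, None, 36]
Definition: a tree is height-balanced if, at every node, |h(left) - h(right)| <= 1 (empty subtree has height -1).
Bottom-up per-node check:
  node 7: h_left=-1, h_right=-1, diff=0 [OK], height=0
  node 15: h_left=-1, h_right=-1, diff=0 [OK], height=0
  node 13: h_left=0, h_right=0, diff=0 [OK], height=1
  node 23: h_left=-1, h_right=-1, diff=0 [OK], height=0
  node 24: h_left=0, h_right=-1, diff=1 [OK], height=1
  node 21: h_left=1, h_right=1, diff=0 [OK], height=2
  node 29: h_left=-1, h_right=-1, diff=0 [OK], height=0
  node 34: h_left=0, h_right=-1, diff=1 [OK], height=1
  node 36: h_left=-1, h_right=-1, diff=0 [OK], height=0
  node 40: h_left=0, h_right=-1, diff=1 [OK], height=1
  node 35: h_left=1, h_right=1, diff=0 [OK], height=2
  node 27: h_left=2, h_right=2, diff=0 [OK], height=3
All nodes satisfy the balance condition.
Result: Balanced


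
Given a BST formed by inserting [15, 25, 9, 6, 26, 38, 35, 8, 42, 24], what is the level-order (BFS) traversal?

Tree insertion order: [15, 25, 9, 6, 26, 38, 35, 8, 42, 24]
Tree (level-order array): [15, 9, 25, 6, None, 24, 26, None, 8, None, None, None, 38, None, None, 35, 42]
BFS from the root, enqueuing left then right child of each popped node:
  queue [15] -> pop 15, enqueue [9, 25], visited so far: [15]
  queue [9, 25] -> pop 9, enqueue [6], visited so far: [15, 9]
  queue [25, 6] -> pop 25, enqueue [24, 26], visited so far: [15, 9, 25]
  queue [6, 24, 26] -> pop 6, enqueue [8], visited so far: [15, 9, 25, 6]
  queue [24, 26, 8] -> pop 24, enqueue [none], visited so far: [15, 9, 25, 6, 24]
  queue [26, 8] -> pop 26, enqueue [38], visited so far: [15, 9, 25, 6, 24, 26]
  queue [8, 38] -> pop 8, enqueue [none], visited so far: [15, 9, 25, 6, 24, 26, 8]
  queue [38] -> pop 38, enqueue [35, 42], visited so far: [15, 9, 25, 6, 24, 26, 8, 38]
  queue [35, 42] -> pop 35, enqueue [none], visited so far: [15, 9, 25, 6, 24, 26, 8, 38, 35]
  queue [42] -> pop 42, enqueue [none], visited so far: [15, 9, 25, 6, 24, 26, 8, 38, 35, 42]
Result: [15, 9, 25, 6, 24, 26, 8, 38, 35, 42]


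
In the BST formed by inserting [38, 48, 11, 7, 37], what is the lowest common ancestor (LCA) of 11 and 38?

Tree insertion order: [38, 48, 11, 7, 37]
Tree (level-order array): [38, 11, 48, 7, 37]
In a BST, the LCA of p=11, q=38 is the first node v on the
root-to-leaf path with p <= v <= q (go left if both < v, right if both > v).
Walk from root:
  at 38: 11 <= 38 <= 38, this is the LCA
LCA = 38


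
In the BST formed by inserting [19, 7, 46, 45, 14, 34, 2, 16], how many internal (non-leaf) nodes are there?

Tree built from: [19, 7, 46, 45, 14, 34, 2, 16]
Tree (level-order array): [19, 7, 46, 2, 14, 45, None, None, None, None, 16, 34]
Rule: An internal node has at least one child.
Per-node child counts:
  node 19: 2 child(ren)
  node 7: 2 child(ren)
  node 2: 0 child(ren)
  node 14: 1 child(ren)
  node 16: 0 child(ren)
  node 46: 1 child(ren)
  node 45: 1 child(ren)
  node 34: 0 child(ren)
Matching nodes: [19, 7, 14, 46, 45]
Count of internal (non-leaf) nodes: 5


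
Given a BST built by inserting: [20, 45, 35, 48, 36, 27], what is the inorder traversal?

Tree insertion order: [20, 45, 35, 48, 36, 27]
Tree (level-order array): [20, None, 45, 35, 48, 27, 36]
Inorder traversal: [20, 27, 35, 36, 45, 48]


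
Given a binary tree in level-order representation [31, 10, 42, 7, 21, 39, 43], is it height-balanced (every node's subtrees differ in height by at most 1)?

Tree (level-order array): [31, 10, 42, 7, 21, 39, 43]
Definition: a tree is height-balanced if, at every node, |h(left) - h(right)| <= 1 (empty subtree has height -1).
Bottom-up per-node check:
  node 7: h_left=-1, h_right=-1, diff=0 [OK], height=0
  node 21: h_left=-1, h_right=-1, diff=0 [OK], height=0
  node 10: h_left=0, h_right=0, diff=0 [OK], height=1
  node 39: h_left=-1, h_right=-1, diff=0 [OK], height=0
  node 43: h_left=-1, h_right=-1, diff=0 [OK], height=0
  node 42: h_left=0, h_right=0, diff=0 [OK], height=1
  node 31: h_left=1, h_right=1, diff=0 [OK], height=2
All nodes satisfy the balance condition.
Result: Balanced


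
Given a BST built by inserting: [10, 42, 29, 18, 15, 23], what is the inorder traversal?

Tree insertion order: [10, 42, 29, 18, 15, 23]
Tree (level-order array): [10, None, 42, 29, None, 18, None, 15, 23]
Inorder traversal: [10, 15, 18, 23, 29, 42]


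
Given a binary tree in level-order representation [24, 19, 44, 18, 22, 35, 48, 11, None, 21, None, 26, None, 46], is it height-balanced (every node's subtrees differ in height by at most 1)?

Tree (level-order array): [24, 19, 44, 18, 22, 35, 48, 11, None, 21, None, 26, None, 46]
Definition: a tree is height-balanced if, at every node, |h(left) - h(right)| <= 1 (empty subtree has height -1).
Bottom-up per-node check:
  node 11: h_left=-1, h_right=-1, diff=0 [OK], height=0
  node 18: h_left=0, h_right=-1, diff=1 [OK], height=1
  node 21: h_left=-1, h_right=-1, diff=0 [OK], height=0
  node 22: h_left=0, h_right=-1, diff=1 [OK], height=1
  node 19: h_left=1, h_right=1, diff=0 [OK], height=2
  node 26: h_left=-1, h_right=-1, diff=0 [OK], height=0
  node 35: h_left=0, h_right=-1, diff=1 [OK], height=1
  node 46: h_left=-1, h_right=-1, diff=0 [OK], height=0
  node 48: h_left=0, h_right=-1, diff=1 [OK], height=1
  node 44: h_left=1, h_right=1, diff=0 [OK], height=2
  node 24: h_left=2, h_right=2, diff=0 [OK], height=3
All nodes satisfy the balance condition.
Result: Balanced


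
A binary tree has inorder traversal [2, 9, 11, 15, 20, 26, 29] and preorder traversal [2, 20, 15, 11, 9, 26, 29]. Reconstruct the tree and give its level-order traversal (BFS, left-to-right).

Inorder:  [2, 9, 11, 15, 20, 26, 29]
Preorder: [2, 20, 15, 11, 9, 26, 29]
Algorithm: preorder visits root first, so consume preorder in order;
for each root, split the current inorder slice at that value into
left-subtree inorder and right-subtree inorder, then recurse.
Recursive splits:
  root=2; inorder splits into left=[], right=[9, 11, 15, 20, 26, 29]
  root=20; inorder splits into left=[9, 11, 15], right=[26, 29]
  root=15; inorder splits into left=[9, 11], right=[]
  root=11; inorder splits into left=[9], right=[]
  root=9; inorder splits into left=[], right=[]
  root=26; inorder splits into left=[], right=[29]
  root=29; inorder splits into left=[], right=[]
Reconstructed level-order: [2, 20, 15, 26, 11, 29, 9]
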